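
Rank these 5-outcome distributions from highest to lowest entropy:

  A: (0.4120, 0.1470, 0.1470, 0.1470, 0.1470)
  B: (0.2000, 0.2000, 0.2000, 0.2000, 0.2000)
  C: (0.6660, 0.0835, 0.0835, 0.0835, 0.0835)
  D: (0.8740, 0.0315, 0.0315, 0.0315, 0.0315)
B > A > C > D

Key insight: Entropy is maximized by uniform distributions and minimized by concentrated distributions.

Entropies:
  H(A) = 2.1535 bits
  H(B) = 2.3219 bits
  H(C) = 1.5870 bits
  H(D) = 0.7984 bits

Ranking: B > A > C > D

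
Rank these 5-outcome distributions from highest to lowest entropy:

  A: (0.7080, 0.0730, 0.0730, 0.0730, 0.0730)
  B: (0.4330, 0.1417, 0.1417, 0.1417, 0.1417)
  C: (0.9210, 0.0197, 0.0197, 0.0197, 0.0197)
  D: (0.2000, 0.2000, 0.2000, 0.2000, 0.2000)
D > B > A > C

Key insight: Entropy is maximized by uniform distributions and minimized by concentrated distributions.

Entropies:
  H(A) = 1.4553 bits
  H(B) = 2.1210 bits
  H(C) = 0.5566 bits
  H(D) = 2.3219 bits

Ranking: D > B > A > C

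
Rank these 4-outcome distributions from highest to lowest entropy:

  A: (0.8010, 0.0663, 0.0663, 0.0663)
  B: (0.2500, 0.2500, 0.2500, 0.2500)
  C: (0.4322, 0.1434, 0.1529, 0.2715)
B > C > A

Key insight: Entropy is maximized by uniform distributions and minimized by concentrated distributions.

- Uniform distributions have maximum entropy log₂(4) = 2.0000 bits
- The more "peaked" or concentrated a distribution, the lower its entropy

Entropies:
  H(A) = 1.0353 bits
  H(B) = 2.0000 bits
  H(C) = 1.8498 bits

Ranking: B > C > A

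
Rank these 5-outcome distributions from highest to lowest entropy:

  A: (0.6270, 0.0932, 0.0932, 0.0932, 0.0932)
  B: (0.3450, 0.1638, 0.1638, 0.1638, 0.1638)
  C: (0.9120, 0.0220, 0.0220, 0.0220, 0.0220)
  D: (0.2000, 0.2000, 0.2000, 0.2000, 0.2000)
D > B > A > C

Key insight: Entropy is maximized by uniform distributions and minimized by concentrated distributions.

Entropies:
  H(A) = 1.6989 bits
  H(B) = 2.2395 bits
  H(C) = 0.6058 bits
  H(D) = 2.3219 bits

Ranking: D > B > A > C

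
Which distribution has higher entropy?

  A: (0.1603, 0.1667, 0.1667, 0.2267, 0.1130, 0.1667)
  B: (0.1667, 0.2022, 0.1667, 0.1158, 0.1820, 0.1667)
B

Both distributions are close to uniform, making this a harder comparison.

H(A) = 2.5567 bits
H(B) = 2.5663 bits

The distribution closer to uniform has higher entropy.
Answer: B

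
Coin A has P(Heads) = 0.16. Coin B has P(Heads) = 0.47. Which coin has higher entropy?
B

For binary distributions, entropy is maximized at p=0.5 and decreases as p moves toward 0 or 1.

H(A) = H(0.16) = 0.6343 bits
H(B) = H(0.47) = 0.9974 bits

Distribution B (p=0.47) is closer to uniform (p=0.5), so it has higher entropy.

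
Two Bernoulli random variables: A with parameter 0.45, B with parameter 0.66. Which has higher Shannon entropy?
A

For binary distributions, entropy is maximized at p=0.5 and decreases as p moves toward 0 or 1.

H(A) = H(0.45) = 0.9928 bits
H(B) = H(0.66) = 0.9248 bits

Distribution A (p=0.45) is closer to uniform (p=0.5), so it has higher entropy.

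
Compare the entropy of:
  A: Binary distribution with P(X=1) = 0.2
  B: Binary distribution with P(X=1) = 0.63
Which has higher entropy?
B

For binary distributions, entropy is maximized at p=0.5 and decreases as p moves toward 0 or 1.

H(A) = H(0.2) = 0.7219 bits
H(B) = H(0.63) = 0.9507 bits

Distribution B (p=0.63) is closer to uniform (p=0.5), so it has higher entropy.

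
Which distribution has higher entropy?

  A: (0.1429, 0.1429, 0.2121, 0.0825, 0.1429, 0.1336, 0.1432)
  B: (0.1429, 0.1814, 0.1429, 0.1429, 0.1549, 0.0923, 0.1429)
B

Both distributions are close to uniform, making this a harder comparison.

H(A) = 2.7642 bits
H(B) = 2.7849 bits

The distribution closer to uniform has higher entropy.
Answer: B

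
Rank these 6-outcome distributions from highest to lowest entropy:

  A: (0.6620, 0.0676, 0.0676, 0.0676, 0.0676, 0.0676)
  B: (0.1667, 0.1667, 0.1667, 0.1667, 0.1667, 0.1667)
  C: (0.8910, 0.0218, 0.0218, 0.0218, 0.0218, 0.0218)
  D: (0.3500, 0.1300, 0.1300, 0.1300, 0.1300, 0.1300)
B > D > A > C

Key insight: Entropy is maximized by uniform distributions and minimized by concentrated distributions.

Entropies:
  H(A) = 1.7077 bits
  H(B) = 2.5850 bits
  H(C) = 0.7500 bits
  H(D) = 2.4433 bits

Ranking: B > D > A > C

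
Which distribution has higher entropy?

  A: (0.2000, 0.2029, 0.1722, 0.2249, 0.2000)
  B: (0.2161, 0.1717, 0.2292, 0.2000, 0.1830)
A

Both distributions are close to uniform, making this a harder comparison.

H(A) = 2.3168 bits
H(B) = 2.3140 bits

The distribution closer to uniform has higher entropy.
Answer: A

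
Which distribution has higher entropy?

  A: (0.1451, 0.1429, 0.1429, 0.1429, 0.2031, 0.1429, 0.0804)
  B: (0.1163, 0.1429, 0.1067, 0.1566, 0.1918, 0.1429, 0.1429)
B

Both distributions are close to uniform, making this a harder comparison.

H(A) = 2.7677 bits
H(B) = 2.7845 bits

The distribution closer to uniform has higher entropy.
Answer: B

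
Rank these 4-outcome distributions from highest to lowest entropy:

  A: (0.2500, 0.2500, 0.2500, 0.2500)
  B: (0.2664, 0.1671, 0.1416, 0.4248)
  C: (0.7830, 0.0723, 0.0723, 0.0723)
A > B > C

Key insight: Entropy is maximized by uniform distributions and minimized by concentrated distributions.

- Uniform distributions have maximum entropy log₂(4) = 2.0000 bits
- The more "peaked" or concentrated a distribution, the lower its entropy

Entropies:
  H(A) = 2.0000 bits
  H(B) = 1.8638 bits
  H(C) = 1.0986 bits

Ranking: A > B > C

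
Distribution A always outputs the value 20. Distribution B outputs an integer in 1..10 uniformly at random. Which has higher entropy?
B

A is deterministic, so H(A) = 0. B is uniform over 10 outcomes, so H(B) = log₂(10) = 3.322 bits. Any distribution with genuine randomness has higher entropy than a deterministic one.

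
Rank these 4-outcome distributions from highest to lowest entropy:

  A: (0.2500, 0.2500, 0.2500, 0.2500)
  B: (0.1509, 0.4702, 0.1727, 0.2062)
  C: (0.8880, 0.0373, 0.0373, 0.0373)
A > B > C

Key insight: Entropy is maximized by uniform distributions and minimized by concentrated distributions.

- Uniform distributions have maximum entropy log₂(4) = 2.0000 bits
- The more "peaked" or concentrated a distribution, the lower its entropy

Entropies:
  H(A) = 2.0000 bits
  H(B) = 1.8308 bits
  H(C) = 0.6834 bits

Ranking: A > B > C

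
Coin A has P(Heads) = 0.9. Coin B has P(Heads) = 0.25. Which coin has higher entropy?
B

For binary distributions, entropy is maximized at p=0.5 and decreases as p moves toward 0 or 1.

H(A) = H(0.9) = 0.4690 bits
H(B) = H(0.25) = 0.8113 bits

Distribution B (p=0.25) is closer to uniform (p=0.5), so it has higher entropy.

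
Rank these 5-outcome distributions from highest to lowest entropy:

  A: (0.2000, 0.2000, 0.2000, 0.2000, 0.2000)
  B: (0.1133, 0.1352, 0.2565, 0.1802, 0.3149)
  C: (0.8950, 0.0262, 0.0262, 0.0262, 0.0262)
A > B > C

Key insight: Entropy is maximized by uniform distributions and minimized by concentrated distributions.

- Uniform distributions have maximum entropy log₂(5) = 2.3219 bits
- The more "peaked" or concentrated a distribution, the lower its entropy

Entropies:
  H(A) = 2.3219 bits
  H(B) = 2.2201 bits
  H(C) = 0.6946 bits

Ranking: A > B > C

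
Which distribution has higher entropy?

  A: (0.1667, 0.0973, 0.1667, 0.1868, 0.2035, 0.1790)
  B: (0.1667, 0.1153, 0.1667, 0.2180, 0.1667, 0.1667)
B

Both distributions are close to uniform, making this a harder comparison.

H(A) = 2.5526 bits
H(B) = 2.5618 bits

The distribution closer to uniform has higher entropy.
Answer: B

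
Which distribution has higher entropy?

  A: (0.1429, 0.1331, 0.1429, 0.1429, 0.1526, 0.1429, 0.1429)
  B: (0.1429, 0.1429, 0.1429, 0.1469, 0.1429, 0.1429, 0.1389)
B

Both distributions are close to uniform, making this a harder comparison.

H(A) = 2.8064 bits
H(B) = 2.8072 bits

The distribution closer to uniform has higher entropy.
Answer: B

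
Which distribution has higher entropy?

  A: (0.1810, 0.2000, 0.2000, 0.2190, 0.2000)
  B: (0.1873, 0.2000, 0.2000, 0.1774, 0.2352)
A

Both distributions are close to uniform, making this a harder comparison.

H(A) = 2.3193 bits
H(B) = 2.3152 bits

The distribution closer to uniform has higher entropy.
Answer: A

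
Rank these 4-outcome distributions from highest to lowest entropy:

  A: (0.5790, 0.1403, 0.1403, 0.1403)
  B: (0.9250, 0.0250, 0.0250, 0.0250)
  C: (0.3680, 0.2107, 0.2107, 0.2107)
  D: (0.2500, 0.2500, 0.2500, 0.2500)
D > C > A > B

Key insight: Entropy is maximized by uniform distributions and minimized by concentrated distributions.

Entropies:
  H(A) = 1.6492 bits
  H(B) = 0.5032 bits
  H(C) = 1.9508 bits
  H(D) = 2.0000 bits

Ranking: D > C > A > B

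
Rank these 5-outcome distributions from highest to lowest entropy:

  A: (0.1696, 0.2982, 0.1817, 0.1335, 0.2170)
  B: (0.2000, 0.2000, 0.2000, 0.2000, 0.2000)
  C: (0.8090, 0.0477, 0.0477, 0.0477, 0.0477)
B > A > C

Key insight: Entropy is maximized by uniform distributions and minimized by concentrated distributions.

- Uniform distributions have maximum entropy log₂(5) = 2.3219 bits
- The more "peaked" or concentrated a distribution, the lower its entropy

Entropies:
  H(A) = 2.2679 bits
  H(B) = 2.3219 bits
  H(C) = 1.0856 bits

Ranking: B > A > C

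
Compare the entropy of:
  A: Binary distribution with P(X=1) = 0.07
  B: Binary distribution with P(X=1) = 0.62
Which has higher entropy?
B

For binary distributions, entropy is maximized at p=0.5 and decreases as p moves toward 0 or 1.

H(A) = H(0.07) = 0.3659 bits
H(B) = H(0.62) = 0.9580 bits

Distribution B (p=0.62) is closer to uniform (p=0.5), so it has higher entropy.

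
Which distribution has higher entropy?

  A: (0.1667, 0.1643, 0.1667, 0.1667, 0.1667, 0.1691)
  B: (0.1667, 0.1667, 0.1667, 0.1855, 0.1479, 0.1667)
A

Both distributions are close to uniform, making this a harder comparison.

H(A) = 2.5849 bits
H(B) = 2.5819 bits

The distribution closer to uniform has higher entropy.
Answer: A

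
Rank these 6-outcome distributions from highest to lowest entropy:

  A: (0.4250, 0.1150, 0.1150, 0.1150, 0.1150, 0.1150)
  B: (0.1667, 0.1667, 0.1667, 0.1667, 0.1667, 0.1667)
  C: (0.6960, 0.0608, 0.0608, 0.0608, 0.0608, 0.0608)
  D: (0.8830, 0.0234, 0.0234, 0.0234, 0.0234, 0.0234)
B > A > C > D

Key insight: Entropy is maximized by uniform distributions and minimized by concentrated distributions.

Entropies:
  H(A) = 2.3188 bits
  H(B) = 2.5850 bits
  H(C) = 1.5920 bits
  H(D) = 0.7923 bits

Ranking: B > A > C > D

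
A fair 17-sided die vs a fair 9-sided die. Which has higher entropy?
17-sided die

Both are uniform distributions; for uniform over n outcomes, H = log₂(n). H(17-sided) = log₂(17) = 4.087 bits and H(9-sided) = log₂(9) = 3.170 bits. More outcomes in a uniform distribution means higher entropy.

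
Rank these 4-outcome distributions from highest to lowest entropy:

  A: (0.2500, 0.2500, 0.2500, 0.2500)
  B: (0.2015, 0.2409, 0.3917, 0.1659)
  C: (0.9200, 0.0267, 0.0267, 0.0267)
A > B > C

Key insight: Entropy is maximized by uniform distributions and minimized by concentrated distributions.

- Uniform distributions have maximum entropy log₂(4) = 2.0000 bits
- The more "peaked" or concentrated a distribution, the lower its entropy

Entropies:
  H(A) = 2.0000 bits
  H(B) = 1.9200 bits
  H(C) = 0.5290 bits

Ranking: A > B > C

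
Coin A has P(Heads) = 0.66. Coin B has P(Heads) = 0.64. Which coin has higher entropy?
B

For binary distributions, entropy is maximized at p=0.5 and decreases as p moves toward 0 or 1.

H(A) = H(0.66) = 0.9248 bits
H(B) = H(0.64) = 0.9427 bits

Distribution B (p=0.64) is closer to uniform (p=0.5), so it has higher entropy.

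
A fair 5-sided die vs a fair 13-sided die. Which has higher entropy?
13-sided die

Both are uniform distributions; for uniform over n outcomes, H = log₂(n). H(5-sided) = log₂(5) = 2.322 bits and H(13-sided) = log₂(13) = 3.700 bits. More outcomes in a uniform distribution means higher entropy.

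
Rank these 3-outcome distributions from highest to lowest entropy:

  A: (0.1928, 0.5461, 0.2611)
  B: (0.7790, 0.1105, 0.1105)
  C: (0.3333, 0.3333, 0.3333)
C > A > B

Key insight: Entropy is maximized by uniform distributions and minimized by concentrated distributions.

- Uniform distributions have maximum entropy log₂(3) = 1.5850 bits
- The more "peaked" or concentrated a distribution, the lower its entropy

Entropies:
  H(A) = 1.4403 bits
  H(B) = 0.9830 bits
  H(C) = 1.5850 bits

Ranking: C > A > B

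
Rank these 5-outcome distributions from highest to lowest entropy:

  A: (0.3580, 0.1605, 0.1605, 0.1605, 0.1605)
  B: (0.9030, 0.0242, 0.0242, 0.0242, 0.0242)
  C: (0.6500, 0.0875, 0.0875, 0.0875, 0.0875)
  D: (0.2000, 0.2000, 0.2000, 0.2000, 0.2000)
D > A > C > B

Key insight: Entropy is maximized by uniform distributions and minimized by concentrated distributions.

Entropies:
  H(A) = 2.2250 bits
  H(B) = 0.6534 bits
  H(C) = 1.6341 bits
  H(D) = 2.3219 bits

Ranking: D > A > C > B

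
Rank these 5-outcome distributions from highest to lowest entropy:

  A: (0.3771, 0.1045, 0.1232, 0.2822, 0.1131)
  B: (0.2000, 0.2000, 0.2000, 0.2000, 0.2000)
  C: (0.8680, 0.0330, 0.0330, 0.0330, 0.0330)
B > A > C

Key insight: Entropy is maximized by uniform distributions and minimized by concentrated distributions.

- Uniform distributions have maximum entropy log₂(5) = 2.3219 bits
- The more "peaked" or concentrated a distribution, the lower its entropy

Entropies:
  H(A) = 2.1139 bits
  H(B) = 2.3219 bits
  H(C) = 0.8269 bits

Ranking: B > A > C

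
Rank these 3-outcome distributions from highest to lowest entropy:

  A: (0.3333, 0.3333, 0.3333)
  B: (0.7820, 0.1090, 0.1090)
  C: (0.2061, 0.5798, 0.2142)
A > C > B

Key insight: Entropy is maximized by uniform distributions and minimized by concentrated distributions.

- Uniform distributions have maximum entropy log₂(3) = 1.5850 bits
- The more "peaked" or concentrated a distribution, the lower its entropy

Entropies:
  H(A) = 1.5850 bits
  H(B) = 0.9745 bits
  H(C) = 1.4017 bits

Ranking: A > C > B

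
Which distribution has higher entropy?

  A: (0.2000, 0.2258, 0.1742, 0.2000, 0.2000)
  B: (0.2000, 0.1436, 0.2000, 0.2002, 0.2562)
A

Both distributions are close to uniform, making this a harder comparison.

H(A) = 2.3171 bits
H(B) = 2.2987 bits

The distribution closer to uniform has higher entropy.
Answer: A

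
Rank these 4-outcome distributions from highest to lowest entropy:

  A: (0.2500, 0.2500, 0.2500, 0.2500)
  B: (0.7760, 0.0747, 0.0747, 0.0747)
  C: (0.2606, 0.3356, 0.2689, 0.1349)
A > C > B

Key insight: Entropy is maximized by uniform distributions and minimized by concentrated distributions.

- Uniform distributions have maximum entropy log₂(4) = 2.0000 bits
- The more "peaked" or concentrated a distribution, the lower its entropy

Entropies:
  H(A) = 2.0000 bits
  H(B) = 1.1224 bits
  H(C) = 1.9337 bits

Ranking: A > C > B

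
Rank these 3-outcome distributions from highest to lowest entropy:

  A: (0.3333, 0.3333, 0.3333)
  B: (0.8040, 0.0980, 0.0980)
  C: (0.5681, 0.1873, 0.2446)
A > C > B

Key insight: Entropy is maximized by uniform distributions and minimized by concentrated distributions.

- Uniform distributions have maximum entropy log₂(3) = 1.5850 bits
- The more "peaked" or concentrated a distribution, the lower its entropy

Entropies:
  H(A) = 1.5850 bits
  H(B) = 0.9099 bits
  H(C) = 1.4130 bits

Ranking: A > C > B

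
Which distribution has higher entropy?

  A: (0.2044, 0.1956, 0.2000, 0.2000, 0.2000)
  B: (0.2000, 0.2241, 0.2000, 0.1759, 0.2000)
A

Both distributions are close to uniform, making this a harder comparison.

H(A) = 2.3218 bits
H(B) = 2.3177 bits

The distribution closer to uniform has higher entropy.
Answer: A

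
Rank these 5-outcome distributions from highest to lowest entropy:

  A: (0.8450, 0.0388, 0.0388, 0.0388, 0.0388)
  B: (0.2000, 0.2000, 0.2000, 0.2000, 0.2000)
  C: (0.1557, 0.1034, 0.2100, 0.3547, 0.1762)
B > C > A

Key insight: Entropy is maximized by uniform distributions and minimized by concentrated distributions.

- Uniform distributions have maximum entropy log₂(5) = 2.3219 bits
- The more "peaked" or concentrated a distribution, the lower its entropy

Entropies:
  H(A) = 0.9322 bits
  H(B) = 2.3219 bits
  H(C) = 2.2008 bits

Ranking: B > C > A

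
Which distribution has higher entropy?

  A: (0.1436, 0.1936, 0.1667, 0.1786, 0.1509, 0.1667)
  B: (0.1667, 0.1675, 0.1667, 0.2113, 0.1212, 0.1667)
A

Both distributions are close to uniform, making this a harder comparison.

H(A) = 2.5778 bits
H(B) = 2.5671 bits

The distribution closer to uniform has higher entropy.
Answer: A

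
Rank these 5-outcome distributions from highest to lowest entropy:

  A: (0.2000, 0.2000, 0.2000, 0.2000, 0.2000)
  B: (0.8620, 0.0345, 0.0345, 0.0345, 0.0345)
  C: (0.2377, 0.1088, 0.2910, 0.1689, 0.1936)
A > C > B

Key insight: Entropy is maximized by uniform distributions and minimized by concentrated distributions.

- Uniform distributions have maximum entropy log₂(5) = 2.3219 bits
- The more "peaked" or concentrated a distribution, the lower its entropy

Entropies:
  H(A) = 2.3219 bits
  H(B) = 0.8550 bits
  H(C) = 2.2511 bits

Ranking: A > C > B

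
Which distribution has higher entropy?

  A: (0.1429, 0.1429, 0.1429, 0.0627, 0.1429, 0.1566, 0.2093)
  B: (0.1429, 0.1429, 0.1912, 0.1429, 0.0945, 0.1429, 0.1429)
B

Both distributions are close to uniform, making this a harder comparison.

H(A) = 2.7458 bits
H(B) = 2.7833 bits

The distribution closer to uniform has higher entropy.
Answer: B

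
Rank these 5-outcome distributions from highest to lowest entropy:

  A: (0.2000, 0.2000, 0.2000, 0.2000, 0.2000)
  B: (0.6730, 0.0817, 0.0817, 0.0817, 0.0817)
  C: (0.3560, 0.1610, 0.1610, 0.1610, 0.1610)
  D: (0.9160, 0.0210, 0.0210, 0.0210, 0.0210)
A > C > B > D

Key insight: Entropy is maximized by uniform distributions and minimized by concentrated distributions.

Entropies:
  H(A) = 2.3219 bits
  H(B) = 1.5658 bits
  H(C) = 2.2273 bits
  H(D) = 0.5841 bits

Ranking: A > C > B > D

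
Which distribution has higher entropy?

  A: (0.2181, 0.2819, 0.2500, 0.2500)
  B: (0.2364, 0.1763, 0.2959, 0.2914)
A

Both distributions are close to uniform, making this a harder comparison.

H(A) = 1.9941 bits
H(B) = 1.9715 bits

The distribution closer to uniform has higher entropy.
Answer: A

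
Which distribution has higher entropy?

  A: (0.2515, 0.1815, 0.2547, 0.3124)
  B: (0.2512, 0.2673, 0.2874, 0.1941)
B

Both distributions are close to uniform, making this a harder comparison.

H(A) = 1.9745 bits
H(B) = 1.9855 bits

The distribution closer to uniform has higher entropy.
Answer: B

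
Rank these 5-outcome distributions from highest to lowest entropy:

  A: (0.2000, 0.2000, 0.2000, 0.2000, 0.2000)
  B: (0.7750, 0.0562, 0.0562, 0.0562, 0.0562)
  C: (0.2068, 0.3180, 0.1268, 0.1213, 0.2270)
A > C > B

Key insight: Entropy is maximized by uniform distributions and minimized by concentrated distributions.

- Uniform distributions have maximum entropy log₂(5) = 2.3219 bits
- The more "peaked" or concentrated a distribution, the lower its entropy

Entropies:
  H(A) = 2.3219 bits
  H(B) = 1.2192 bits
  H(C) = 2.2285 bits

Ranking: A > C > B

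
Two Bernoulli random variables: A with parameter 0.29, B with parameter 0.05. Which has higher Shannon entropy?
A

For binary distributions, entropy is maximized at p=0.5 and decreases as p moves toward 0 or 1.

H(A) = H(0.29) = 0.8687 bits
H(B) = H(0.05) = 0.2864 bits

Distribution A (p=0.29) is closer to uniform (p=0.5), so it has higher entropy.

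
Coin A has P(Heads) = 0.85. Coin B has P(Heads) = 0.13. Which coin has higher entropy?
A

For binary distributions, entropy is maximized at p=0.5 and decreases as p moves toward 0 or 1.

H(A) = H(0.85) = 0.6098 bits
H(B) = H(0.13) = 0.5574 bits

Distribution A (p=0.85) is closer to uniform (p=0.5), so it has higher entropy.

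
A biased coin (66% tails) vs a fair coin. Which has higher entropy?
Fair coin

The fair coin is uniform (p=0.5), maximizing binary entropy at 1 bit. The biased coin has H(0.66) ≈ 0.925 bits — its outcome is more predictable, so its entropy is lower.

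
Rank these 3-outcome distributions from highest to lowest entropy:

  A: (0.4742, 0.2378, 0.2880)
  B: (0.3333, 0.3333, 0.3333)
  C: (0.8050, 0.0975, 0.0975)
B > A > C

Key insight: Entropy is maximized by uniform distributions and minimized by concentrated distributions.

- Uniform distributions have maximum entropy log₂(3) = 1.5850 bits
- The more "peaked" or concentrated a distribution, the lower its entropy

Entropies:
  H(A) = 1.5204 bits
  H(B) = 1.5850 bits
  H(C) = 0.9068 bits

Ranking: B > A > C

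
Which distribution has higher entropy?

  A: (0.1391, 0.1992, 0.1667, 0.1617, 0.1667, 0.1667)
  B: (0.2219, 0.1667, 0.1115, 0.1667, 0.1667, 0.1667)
A

Both distributions are close to uniform, making this a harder comparison.

H(A) = 2.5771 bits
H(B) = 2.5581 bits

The distribution closer to uniform has higher entropy.
Answer: A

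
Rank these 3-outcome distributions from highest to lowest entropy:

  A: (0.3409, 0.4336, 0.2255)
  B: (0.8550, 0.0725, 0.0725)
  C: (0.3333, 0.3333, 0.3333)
C > A > B

Key insight: Entropy is maximized by uniform distributions and minimized by concentrated distributions.

- Uniform distributions have maximum entropy log₂(3) = 1.5850 bits
- The more "peaked" or concentrated a distribution, the lower its entropy

Entropies:
  H(A) = 1.5365 bits
  H(B) = 0.7422 bits
  H(C) = 1.5850 bits

Ranking: C > A > B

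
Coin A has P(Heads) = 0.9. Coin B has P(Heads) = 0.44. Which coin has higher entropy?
B

For binary distributions, entropy is maximized at p=0.5 and decreases as p moves toward 0 or 1.

H(A) = H(0.9) = 0.4690 bits
H(B) = H(0.44) = 0.9896 bits

Distribution B (p=0.44) is closer to uniform (p=0.5), so it has higher entropy.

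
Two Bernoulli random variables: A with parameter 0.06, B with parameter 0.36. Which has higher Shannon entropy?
B

For binary distributions, entropy is maximized at p=0.5 and decreases as p moves toward 0 or 1.

H(A) = H(0.06) = 0.3274 bits
H(B) = H(0.36) = 0.9427 bits

Distribution B (p=0.36) is closer to uniform (p=0.5), so it has higher entropy.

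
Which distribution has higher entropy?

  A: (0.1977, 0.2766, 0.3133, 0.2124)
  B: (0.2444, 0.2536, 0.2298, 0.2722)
B

Both distributions are close to uniform, making this a harder comparison.

H(A) = 1.9745 bits
H(B) = 1.9973 bits

The distribution closer to uniform has higher entropy.
Answer: B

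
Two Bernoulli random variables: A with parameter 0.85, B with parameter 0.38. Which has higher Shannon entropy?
B

For binary distributions, entropy is maximized at p=0.5 and decreases as p moves toward 0 or 1.

H(A) = H(0.85) = 0.6098 bits
H(B) = H(0.38) = 0.9580 bits

Distribution B (p=0.38) is closer to uniform (p=0.5), so it has higher entropy.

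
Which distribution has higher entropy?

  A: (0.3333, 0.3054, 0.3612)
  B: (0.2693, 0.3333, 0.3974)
A

Both distributions are close to uniform, making this a harder comparison.

H(A) = 1.5816 bits
H(B) = 1.5671 bits

The distribution closer to uniform has higher entropy.
Answer: A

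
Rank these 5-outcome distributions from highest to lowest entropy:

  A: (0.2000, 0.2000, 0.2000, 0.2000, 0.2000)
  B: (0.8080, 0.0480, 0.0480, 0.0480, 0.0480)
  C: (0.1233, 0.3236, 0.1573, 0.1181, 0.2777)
A > C > B

Key insight: Entropy is maximized by uniform distributions and minimized by concentrated distributions.

- Uniform distributions have maximum entropy log₂(5) = 2.3219 bits
- The more "peaked" or concentrated a distribution, the lower its entropy

Entropies:
  H(A) = 2.3219 bits
  H(B) = 1.0896 bits
  H(C) = 2.1962 bits

Ranking: A > C > B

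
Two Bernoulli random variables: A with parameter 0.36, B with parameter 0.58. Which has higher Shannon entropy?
B

For binary distributions, entropy is maximized at p=0.5 and decreases as p moves toward 0 or 1.

H(A) = H(0.36) = 0.9427 bits
H(B) = H(0.58) = 0.9815 bits

Distribution B (p=0.58) is closer to uniform (p=0.5), so it has higher entropy.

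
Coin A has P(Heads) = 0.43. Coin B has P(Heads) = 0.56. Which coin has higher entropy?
B

For binary distributions, entropy is maximized at p=0.5 and decreases as p moves toward 0 or 1.

H(A) = H(0.43) = 0.9858 bits
H(B) = H(0.56) = 0.9896 bits

Distribution B (p=0.56) is closer to uniform (p=0.5), so it has higher entropy.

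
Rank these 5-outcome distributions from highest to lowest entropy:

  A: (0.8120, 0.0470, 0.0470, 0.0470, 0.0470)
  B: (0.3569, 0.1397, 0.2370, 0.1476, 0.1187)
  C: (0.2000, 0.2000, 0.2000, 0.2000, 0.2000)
C > B > A

Key insight: Entropy is maximized by uniform distributions and minimized by concentrated distributions.

- Uniform distributions have maximum entropy log₂(5) = 2.3219 bits
- The more "peaked" or concentrated a distribution, the lower its entropy

Entropies:
  H(A) = 1.0733 bits
  H(B) = 2.1919 bits
  H(C) = 2.3219 bits

Ranking: C > B > A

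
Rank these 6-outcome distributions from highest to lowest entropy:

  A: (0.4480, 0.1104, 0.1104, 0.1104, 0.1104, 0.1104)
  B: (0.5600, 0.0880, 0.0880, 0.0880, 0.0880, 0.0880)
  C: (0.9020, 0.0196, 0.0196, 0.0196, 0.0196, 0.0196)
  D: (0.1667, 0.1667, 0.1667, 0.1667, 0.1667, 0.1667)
D > A > B > C

Key insight: Entropy is maximized by uniform distributions and minimized by concentrated distributions.

Entropies:
  H(A) = 2.2739 bits
  H(B) = 2.0112 bits
  H(C) = 0.6902 bits
  H(D) = 2.5850 bits

Ranking: D > A > B > C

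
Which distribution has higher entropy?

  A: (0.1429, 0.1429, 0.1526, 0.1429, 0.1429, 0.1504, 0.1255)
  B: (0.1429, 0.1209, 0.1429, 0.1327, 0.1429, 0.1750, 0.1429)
A

Both distributions are close to uniform, making this a harder comparison.

H(A) = 2.8050 bits
H(B) = 2.7994 bits

The distribution closer to uniform has higher entropy.
Answer: A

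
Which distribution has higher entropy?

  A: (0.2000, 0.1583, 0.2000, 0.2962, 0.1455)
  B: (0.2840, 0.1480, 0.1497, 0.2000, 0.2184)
B

Both distributions are close to uniform, making this a harder comparison.

H(A) = 2.2743 bits
H(B) = 2.2775 bits

The distribution closer to uniform has higher entropy.
Answer: B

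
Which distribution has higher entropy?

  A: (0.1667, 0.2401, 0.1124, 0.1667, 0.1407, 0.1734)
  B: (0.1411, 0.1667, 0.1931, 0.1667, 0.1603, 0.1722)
B

Both distributions are close to uniform, making this a harder comparison.

H(A) = 2.5468 bits
H(B) = 2.5788 bits

The distribution closer to uniform has higher entropy.
Answer: B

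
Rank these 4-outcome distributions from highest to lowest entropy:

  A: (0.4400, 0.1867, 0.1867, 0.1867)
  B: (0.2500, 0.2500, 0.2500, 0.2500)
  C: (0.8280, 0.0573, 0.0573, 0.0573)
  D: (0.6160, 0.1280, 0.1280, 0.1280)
B > A > D > C

Key insight: Entropy is maximized by uniform distributions and minimized by concentrated distributions.

Entropies:
  H(A) = 1.8772 bits
  H(B) = 2.0000 bits
  H(C) = 0.9349 bits
  H(D) = 1.5694 bits

Ranking: B > A > D > C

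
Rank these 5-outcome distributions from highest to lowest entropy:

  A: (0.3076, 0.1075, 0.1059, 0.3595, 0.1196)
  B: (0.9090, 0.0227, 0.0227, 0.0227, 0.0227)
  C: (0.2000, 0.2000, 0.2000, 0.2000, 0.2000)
C > A > B

Key insight: Entropy is maximized by uniform distributions and minimized by concentrated distributions.

- Uniform distributions have maximum entropy log₂(5) = 2.3219 bits
- The more "peaked" or concentrated a distribution, the lower its entropy

Entropies:
  H(A) = 2.1091 bits
  H(B) = 0.6218 bits
  H(C) = 2.3219 bits

Ranking: C > A > B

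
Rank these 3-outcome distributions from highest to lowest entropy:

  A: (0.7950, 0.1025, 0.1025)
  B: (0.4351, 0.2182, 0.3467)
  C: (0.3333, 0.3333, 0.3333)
C > B > A

Key insight: Entropy is maximized by uniform distributions and minimized by concentrated distributions.

- Uniform distributions have maximum entropy log₂(3) = 1.5850 bits
- The more "peaked" or concentrated a distribution, the lower its entropy

Entropies:
  H(A) = 0.9368 bits
  H(B) = 1.5314 bits
  H(C) = 1.5850 bits

Ranking: C > B > A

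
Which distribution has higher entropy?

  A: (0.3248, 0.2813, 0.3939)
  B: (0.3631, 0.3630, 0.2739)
B

Both distributions are close to uniform, making this a harder comparison.

H(A) = 1.5711 bits
H(B) = 1.5731 bits

The distribution closer to uniform has higher entropy.
Answer: B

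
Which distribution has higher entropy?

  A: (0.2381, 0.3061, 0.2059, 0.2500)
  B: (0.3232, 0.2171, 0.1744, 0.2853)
A

Both distributions are close to uniform, making this a harder comparison.

H(A) = 1.9851 bits
H(B) = 1.9607 bits

The distribution closer to uniform has higher entropy.
Answer: A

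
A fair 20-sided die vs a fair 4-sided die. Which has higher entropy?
20-sided die

Both are uniform distributions; for uniform over n outcomes, H = log₂(n). H(20-sided) = log₂(20) = 4.322 bits and H(4-sided) = log₂(4) = 2.000 bits. More outcomes in a uniform distribution means higher entropy.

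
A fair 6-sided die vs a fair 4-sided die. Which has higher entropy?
6-sided die

Both are uniform distributions; for uniform over n outcomes, H = log₂(n). H(6-sided) = log₂(6) = 2.585 bits and H(4-sided) = log₂(4) = 2.000 bits. More outcomes in a uniform distribution means higher entropy.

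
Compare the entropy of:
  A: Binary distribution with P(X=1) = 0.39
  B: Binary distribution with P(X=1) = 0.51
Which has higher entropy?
B

For binary distributions, entropy is maximized at p=0.5 and decreases as p moves toward 0 or 1.

H(A) = H(0.39) = 0.9648 bits
H(B) = H(0.51) = 0.9997 bits

Distribution B (p=0.51) is closer to uniform (p=0.5), so it has higher entropy.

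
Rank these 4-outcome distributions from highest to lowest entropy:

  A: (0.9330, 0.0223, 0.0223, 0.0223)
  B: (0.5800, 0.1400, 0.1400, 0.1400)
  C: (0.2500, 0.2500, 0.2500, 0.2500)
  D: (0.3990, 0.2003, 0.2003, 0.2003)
C > D > B > A

Key insight: Entropy is maximized by uniform distributions and minimized by concentrated distributions.

Entropies:
  H(A) = 0.4608 bits
  H(B) = 1.6471 bits
  H(C) = 2.0000 bits
  H(D) = 1.9229 bits

Ranking: C > D > B > A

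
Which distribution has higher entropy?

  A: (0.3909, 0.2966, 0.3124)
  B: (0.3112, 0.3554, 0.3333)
B

Both distributions are close to uniform, making this a harder comparison.

H(A) = 1.5742 bits
H(B) = 1.5828 bits

The distribution closer to uniform has higher entropy.
Answer: B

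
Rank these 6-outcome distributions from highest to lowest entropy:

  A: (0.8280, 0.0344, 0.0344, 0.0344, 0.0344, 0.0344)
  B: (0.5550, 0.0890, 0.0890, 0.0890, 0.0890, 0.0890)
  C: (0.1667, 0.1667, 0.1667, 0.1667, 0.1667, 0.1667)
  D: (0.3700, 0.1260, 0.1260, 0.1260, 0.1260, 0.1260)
C > D > B > A

Key insight: Entropy is maximized by uniform distributions and minimized by concentrated distributions.

Entropies:
  H(A) = 1.0616 bits
  H(B) = 2.0245 bits
  H(C) = 2.5850 bits
  H(D) = 2.4135 bits

Ranking: C > D > B > A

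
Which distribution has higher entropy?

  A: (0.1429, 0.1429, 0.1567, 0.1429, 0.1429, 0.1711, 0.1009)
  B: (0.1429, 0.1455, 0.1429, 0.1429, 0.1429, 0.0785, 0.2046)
A

Both distributions are close to uniform, making this a harder comparison.

H(A) = 2.7927 bits
H(B) = 2.7654 bits

The distribution closer to uniform has higher entropy.
Answer: A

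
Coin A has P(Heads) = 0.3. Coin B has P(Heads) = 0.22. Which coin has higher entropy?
A

For binary distributions, entropy is maximized at p=0.5 and decreases as p moves toward 0 or 1.

H(A) = H(0.3) = 0.8813 bits
H(B) = H(0.22) = 0.7602 bits

Distribution A (p=0.3) is closer to uniform (p=0.5), so it has higher entropy.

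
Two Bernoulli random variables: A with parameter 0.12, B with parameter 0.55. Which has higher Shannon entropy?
B

For binary distributions, entropy is maximized at p=0.5 and decreases as p moves toward 0 or 1.

H(A) = H(0.12) = 0.5294 bits
H(B) = H(0.55) = 0.9928 bits

Distribution B (p=0.55) is closer to uniform (p=0.5), so it has higher entropy.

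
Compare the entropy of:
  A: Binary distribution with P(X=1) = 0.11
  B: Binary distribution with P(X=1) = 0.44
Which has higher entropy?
B

For binary distributions, entropy is maximized at p=0.5 and decreases as p moves toward 0 or 1.

H(A) = H(0.11) = 0.4999 bits
H(B) = H(0.44) = 0.9896 bits

Distribution B (p=0.44) is closer to uniform (p=0.5), so it has higher entropy.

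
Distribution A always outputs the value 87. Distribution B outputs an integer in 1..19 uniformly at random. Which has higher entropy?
B

A is deterministic, so H(A) = 0. B is uniform over 19 outcomes, so H(B) = log₂(19) = 4.248 bits. Any distribution with genuine randomness has higher entropy than a deterministic one.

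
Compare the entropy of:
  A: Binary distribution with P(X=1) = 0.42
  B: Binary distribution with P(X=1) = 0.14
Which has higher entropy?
A

For binary distributions, entropy is maximized at p=0.5 and decreases as p moves toward 0 or 1.

H(A) = H(0.42) = 0.9815 bits
H(B) = H(0.14) = 0.5842 bits

Distribution A (p=0.42) is closer to uniform (p=0.5), so it has higher entropy.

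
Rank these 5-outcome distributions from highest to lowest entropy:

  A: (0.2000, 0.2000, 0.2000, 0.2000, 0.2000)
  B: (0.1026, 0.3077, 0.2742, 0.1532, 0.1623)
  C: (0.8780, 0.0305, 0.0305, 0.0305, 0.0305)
A > B > C

Key insight: Entropy is maximized by uniform distributions and minimized by concentrated distributions.

- Uniform distributions have maximum entropy log₂(5) = 2.3219 bits
- The more "peaked" or concentrated a distribution, the lower its entropy

Entropies:
  H(A) = 2.3219 bits
  H(B) = 2.2125 bits
  H(C) = 0.7791 bits

Ranking: A > B > C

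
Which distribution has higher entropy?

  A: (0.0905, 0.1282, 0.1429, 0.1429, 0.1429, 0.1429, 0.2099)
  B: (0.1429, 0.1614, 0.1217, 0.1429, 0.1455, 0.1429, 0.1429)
B

Both distributions are close to uniform, making this a harder comparison.

H(A) = 2.7705 bits
H(B) = 2.8033 bits

The distribution closer to uniform has higher entropy.
Answer: B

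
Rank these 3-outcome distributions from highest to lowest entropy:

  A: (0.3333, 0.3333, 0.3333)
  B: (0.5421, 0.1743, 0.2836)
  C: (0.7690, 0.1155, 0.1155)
A > B > C

Key insight: Entropy is maximized by uniform distributions and minimized by concentrated distributions.

- Uniform distributions have maximum entropy log₂(3) = 1.5850 bits
- The more "peaked" or concentrated a distribution, the lower its entropy

Entropies:
  H(A) = 1.5850 bits
  H(B) = 1.4338 bits
  H(C) = 1.0108 bits

Ranking: A > B > C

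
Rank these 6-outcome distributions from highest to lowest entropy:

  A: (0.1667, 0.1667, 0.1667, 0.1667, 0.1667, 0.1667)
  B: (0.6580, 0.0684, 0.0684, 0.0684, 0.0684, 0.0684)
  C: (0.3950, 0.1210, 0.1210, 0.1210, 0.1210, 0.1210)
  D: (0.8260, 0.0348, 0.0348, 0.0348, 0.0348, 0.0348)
A > C > B > D

Key insight: Entropy is maximized by uniform distributions and minimized by concentrated distributions.

Entropies:
  H(A) = 2.5850 bits
  H(B) = 1.7208 bits
  H(C) = 2.3727 bits
  H(D) = 1.0708 bits

Ranking: A > C > B > D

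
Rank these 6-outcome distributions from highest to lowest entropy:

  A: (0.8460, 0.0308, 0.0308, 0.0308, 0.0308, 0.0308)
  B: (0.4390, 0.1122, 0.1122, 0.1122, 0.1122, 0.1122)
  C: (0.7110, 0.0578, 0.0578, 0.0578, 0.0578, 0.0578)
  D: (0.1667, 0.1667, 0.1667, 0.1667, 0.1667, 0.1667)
D > B > C > A

Key insight: Entropy is maximized by uniform distributions and minimized by concentrated distributions.

Entropies:
  H(A) = 0.9773 bits
  H(B) = 2.2918 bits
  H(C) = 1.5385 bits
  H(D) = 2.5850 bits

Ranking: D > B > C > A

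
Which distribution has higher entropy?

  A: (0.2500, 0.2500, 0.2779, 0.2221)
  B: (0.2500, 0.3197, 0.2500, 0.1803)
A

Both distributions are close to uniform, making this a harder comparison.

H(A) = 1.9955 bits
H(B) = 1.9716 bits

The distribution closer to uniform has higher entropy.
Answer: A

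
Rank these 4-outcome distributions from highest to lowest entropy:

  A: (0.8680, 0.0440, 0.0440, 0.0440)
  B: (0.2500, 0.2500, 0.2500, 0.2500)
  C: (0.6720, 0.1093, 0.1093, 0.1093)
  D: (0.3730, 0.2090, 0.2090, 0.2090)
B > D > C > A

Key insight: Entropy is maximized by uniform distributions and minimized by concentrated distributions.

Entropies:
  H(A) = 0.7721 bits
  H(B) = 2.0000 bits
  H(C) = 1.4327 bits
  H(D) = 1.9467 bits

Ranking: B > D > C > A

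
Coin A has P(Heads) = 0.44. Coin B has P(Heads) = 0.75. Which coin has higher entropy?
A

For binary distributions, entropy is maximized at p=0.5 and decreases as p moves toward 0 or 1.

H(A) = H(0.44) = 0.9896 bits
H(B) = H(0.75) = 0.8113 bits

Distribution A (p=0.44) is closer to uniform (p=0.5), so it has higher entropy.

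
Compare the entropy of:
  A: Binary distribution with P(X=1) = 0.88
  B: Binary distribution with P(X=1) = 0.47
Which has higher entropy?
B

For binary distributions, entropy is maximized at p=0.5 and decreases as p moves toward 0 or 1.

H(A) = H(0.88) = 0.5294 bits
H(B) = H(0.47) = 0.9974 bits

Distribution B (p=0.47) is closer to uniform (p=0.5), so it has higher entropy.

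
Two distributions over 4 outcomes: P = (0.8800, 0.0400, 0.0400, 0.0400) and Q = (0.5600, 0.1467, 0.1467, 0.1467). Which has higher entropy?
Q

P is highly concentrated on one outcome (88%), making it nearly deterministic. Q spreads its mass more evenly (max 56%). The more spread-out distribution has higher entropy: H(P) ≈ 0.720 bits, H(Q) ≈ 1.687 bits.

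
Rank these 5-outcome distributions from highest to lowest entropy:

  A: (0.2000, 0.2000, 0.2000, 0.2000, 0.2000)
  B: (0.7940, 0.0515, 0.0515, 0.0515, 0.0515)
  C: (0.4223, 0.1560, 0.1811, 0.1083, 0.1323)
A > C > B

Key insight: Entropy is maximized by uniform distributions and minimized by concentrated distributions.

- Uniform distributions have maximum entropy log₂(5) = 2.3219 bits
- The more "peaked" or concentrated a distribution, the lower its entropy

Entropies:
  H(A) = 2.3219 bits
  H(B) = 1.1458 bits
  H(C) = 2.1231 bits

Ranking: A > C > B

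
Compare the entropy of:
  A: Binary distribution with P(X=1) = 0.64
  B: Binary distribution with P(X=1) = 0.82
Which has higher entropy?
A

For binary distributions, entropy is maximized at p=0.5 and decreases as p moves toward 0 or 1.

H(A) = H(0.64) = 0.9427 bits
H(B) = H(0.82) = 0.6801 bits

Distribution A (p=0.64) is closer to uniform (p=0.5), so it has higher entropy.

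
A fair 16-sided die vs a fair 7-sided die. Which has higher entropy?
16-sided die

Both are uniform distributions; for uniform over n outcomes, H = log₂(n). H(16-sided) = log₂(16) = 4.000 bits and H(7-sided) = log₂(7) = 2.807 bits. More outcomes in a uniform distribution means higher entropy.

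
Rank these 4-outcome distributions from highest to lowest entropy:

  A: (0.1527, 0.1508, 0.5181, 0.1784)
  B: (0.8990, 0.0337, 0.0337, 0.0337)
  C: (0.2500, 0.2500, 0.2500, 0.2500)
C > A > B

Key insight: Entropy is maximized by uniform distributions and minimized by concentrated distributions.

- Uniform distributions have maximum entropy log₂(4) = 2.0000 bits
- The more "peaked" or concentrated a distribution, the lower its entropy

Entropies:
  H(A) = 1.7607 bits
  H(B) = 0.6322 bits
  H(C) = 2.0000 bits

Ranking: C > A > B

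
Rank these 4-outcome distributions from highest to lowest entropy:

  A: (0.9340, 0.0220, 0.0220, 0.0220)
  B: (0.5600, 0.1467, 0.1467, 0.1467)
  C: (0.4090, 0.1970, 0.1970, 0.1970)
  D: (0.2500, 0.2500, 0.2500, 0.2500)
D > C > B > A

Key insight: Entropy is maximized by uniform distributions and minimized by concentrated distributions.

Entropies:
  H(A) = 0.4554 bits
  H(B) = 1.6870 bits
  H(C) = 1.9127 bits
  H(D) = 2.0000 bits

Ranking: D > C > B > A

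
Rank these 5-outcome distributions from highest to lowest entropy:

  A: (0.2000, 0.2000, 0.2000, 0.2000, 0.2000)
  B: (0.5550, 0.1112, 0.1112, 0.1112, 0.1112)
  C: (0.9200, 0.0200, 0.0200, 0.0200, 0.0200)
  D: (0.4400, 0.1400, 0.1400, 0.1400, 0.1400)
A > D > B > C

Key insight: Entropy is maximized by uniform distributions and minimized by concentrated distributions.

Entropies:
  H(A) = 2.3219 bits
  H(B) = 1.8813 bits
  H(C) = 0.5622 bits
  H(D) = 2.1096 bits

Ranking: A > D > B > C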